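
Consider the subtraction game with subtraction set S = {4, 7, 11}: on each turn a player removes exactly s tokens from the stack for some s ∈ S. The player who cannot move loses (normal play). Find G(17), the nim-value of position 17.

0

G(0) = 0
G(1) = mex{} = 0
G(2) = mex{} = 0
G(3) = mex{} = 0
G(4) = mex{0} = 1
G(5) = mex{0} = 1
G(6) = mex{0} = 1
G(7) = mex{0,0} = 1
G(8) = mex{1,0} = 2
G(9) = mex{1,0} = 2
G(10) = mex{1,0} = 2
G(11) = mex{1,1,0} = 2
G(12) = mex{2,1,0} = 3
G(13) = mex{2,1,0} = 3
G(14) = mex{2,1,0} = 3
G(15) = mex{2,2,1} = 0
G(16) = mex{3,2,1} = 0
G(17) = mex{3,2,1} = 0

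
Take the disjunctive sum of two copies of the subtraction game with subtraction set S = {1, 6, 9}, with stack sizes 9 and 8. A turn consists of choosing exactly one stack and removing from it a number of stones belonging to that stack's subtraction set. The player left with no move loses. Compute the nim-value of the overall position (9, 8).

3

All stacks use S = {1, 6, 9}:
n : 0 1 2 3 4 5 6 7 8 9
G : 0 1 0 1 0 1 2 0 1 2
Stack A: G(9) = 2.
Stack B: G(8) = 1.
Combined Grundy value = 2 ⊕ 1 = 3.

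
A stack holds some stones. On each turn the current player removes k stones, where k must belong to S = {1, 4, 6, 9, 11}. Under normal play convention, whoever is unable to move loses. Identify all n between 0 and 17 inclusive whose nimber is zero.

0, 2, 5, 7, 10, 12, 15, 17

n :  0  1  2  3  4  5  6  7  8  9 10 11 12 13 14 15 16 17
G :  0  1  0  1  2  0  1  0  1  2  0  1  0  1  2  0  1  0
P-positions are exactly the n with G(n) = 0.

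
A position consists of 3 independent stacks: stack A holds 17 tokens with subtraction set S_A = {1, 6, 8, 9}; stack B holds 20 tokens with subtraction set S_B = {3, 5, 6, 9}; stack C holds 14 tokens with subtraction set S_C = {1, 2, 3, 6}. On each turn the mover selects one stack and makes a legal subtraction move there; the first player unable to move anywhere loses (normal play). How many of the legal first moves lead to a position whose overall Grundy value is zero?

0

Stack A, S = {1, 6, 8, 9}:
G(0) = 0
G(1) = mex{0} = 1
G(2) = mex{1} = 0
G(3) = mex{0} = 1
G(4) = mex{1} = 0
G(5) = mex{0} = 1
G(6) = mex{1,0} = 2
G(7) = mex{2,1} = 0
G(8) = mex{0,0,0} = 1
G(9) = mex{1,1,1,0} = 2
G(10) = mex{2,0,0,1} = 3
G(11) = mex{3,1,1,0} = 2
G(12) = mex{2,2,0,1} = 3
G(13) = mex{3,0,1,0} = 2
G(14) = mex{2,1,2,1} = 0
G(15) = mex{0,2,0,2} = 1
G(16) = mex{1,3,1,0} = 2
G(17) = mex{2,2,2,1} = 0
G_A(17) = 0.
Stack B, S = {3, 5, 6, 9}:
G(0) = 0
G(1) = mex{} = 0
G(2) = mex{} = 0
G(3) = mex{0} = 1
G(4) = mex{0} = 1
G(5) = mex{0,0} = 1
G(6) = mex{1,0,0} = 2
G(7) = mex{1,0,0} = 2
G(8) = mex{1,1,0} = 2
G(9) = mex{2,1,1,0} = 3
G(10) = mex{2,1,1,0} = 3
G(11) = mex{2,2,1,0} = 3
G(12) = mex{3,2,2,1} = 0
G(13) = mex{3,2,2,1} = 0
G(14) = mex{3,3,2,1} = 0
G(15) = mex{0,3,3,2} = 1
G(16) = mex{0,3,3,2} = 1
G(17) = mex{0,0,3,2} = 1
G(18) = mex{1,0,0,3} = 2
G(19) = mex{1,0,0,3} = 2
G(20) = mex{1,1,0,3} = 2
G_B(20) = 2.
Stack C, S = {1, 2, 3, 6}:
G(0) = 0
G(1) = mex{0} = 1
G(2) = mex{1,0} = 2
G(3) = mex{2,1,0} = 3
G(4) = mex{3,2,1} = 0
G(5) = mex{0,3,2} = 1
G(6) = mex{1,0,3,0} = 2
G(7) = mex{2,1,0,1} = 3
G(8) = mex{3,2,1,2} = 0
G(9) = mex{0,3,2,3} = 1
G(10) = mex{1,0,3,0} = 2
G(11) = mex{2,1,0,1} = 3
G(12) = mex{3,2,1,2} = 0
G(13) = mex{0,3,2,3} = 1
G(14) = mex{1,0,3,0} = 2
G_C(14) = 2.
Combined Grundy value = 0 ⊕ 2 ⊕ 2 = 0.
A winning move leaves total XOR = 0, i.e. changes one component's Grundy value g to g ⊕ X where X is the current total.
Stack A: target g' = 0⊕0 = 0, but every legal move changes the Grundy value (mex property), so 0 moves.
Stack B: target g' = 2⊕0 = 2, but every legal move changes the Grundy value (mex property), so 0 moves.
Stack C: target g' = 2⊕0 = 2, but every legal move changes the Grundy value (mex property), so 0 moves.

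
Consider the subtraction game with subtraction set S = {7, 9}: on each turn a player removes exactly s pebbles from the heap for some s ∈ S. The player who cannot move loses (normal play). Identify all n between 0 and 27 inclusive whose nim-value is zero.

G(0) = 0
G(1) = mex{} = 0
G(2) = mex{} = 0
G(3) = mex{} = 0
G(4) = mex{} = 0
G(5) = mex{} = 0
G(6) = mex{} = 0
G(7) = mex{0} = 1
G(8) = mex{0} = 1
G(9) = mex{0,0} = 1
G(10) = mex{0,0} = 1
G(11) = mex{0,0} = 1
G(12) = mex{0,0} = 1
G(13) = mex{0,0} = 1
G(14) = mex{1,0} = 2
G(15) = mex{1,0} = 2
G(16) = mex{1,1} = 0
G(17) = mex{1,1} = 0
G(18) = mex{1,1} = 0
G(19) = mex{1,1} = 0
G(20) = mex{1,1} = 0
G(21) = mex{2,1} = 0
G(22) = mex{2,1} = 0
G(23) = mex{0,2} = 1
G(24) = mex{0,2} = 1
G(25) = mex{0,0} = 1
G(26) = mex{0,0} = 1
G(27) = mex{0,0} = 1
P-positions are exactly the n with G(n) = 0.

0, 1, 2, 3, 4, 5, 6, 16, 17, 18, 19, 20, 21, 22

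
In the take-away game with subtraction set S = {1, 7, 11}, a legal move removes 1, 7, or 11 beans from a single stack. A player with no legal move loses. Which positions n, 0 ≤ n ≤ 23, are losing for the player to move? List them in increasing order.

0, 2, 4, 6, 8, 10, 12, 14, 16, 18, 20, 22

n :  0  1  2  3  4  5  6  7  8  9 10 11 12 13 14 15 16 17 18 19 20 21 22 23
G :  0  1  0  1  0  1  0  1  0  1  0  1  0  1  0  1  0  1  0  1  0  1  0  1
P-positions are exactly the n with G(n) = 0.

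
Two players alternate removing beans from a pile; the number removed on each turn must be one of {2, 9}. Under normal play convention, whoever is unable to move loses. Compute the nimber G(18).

n :  0  1  2  3  4  5  6  7  8  9 10 11 12 13 14 15 16 17 18
G :  0  0  1  1  0  0  1  1  0  2  1  0  0  1  1  0  0  1  1

1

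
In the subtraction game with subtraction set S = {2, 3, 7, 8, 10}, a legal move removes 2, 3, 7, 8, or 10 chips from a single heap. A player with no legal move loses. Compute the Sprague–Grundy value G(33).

n :  0  1  2  3  4  5  6  7  8  9 10 11 12 13 14 15 16 17 18 19 20 21 22 23 24 25 26 27 28 29 30 31 32 33
G :  0  0  1  1  2  0  0  1  1  2  2  3  3  4  4  2  3  0  0  1  1  2  0  0  1  1  2  2  3  3  4  4  2  3

3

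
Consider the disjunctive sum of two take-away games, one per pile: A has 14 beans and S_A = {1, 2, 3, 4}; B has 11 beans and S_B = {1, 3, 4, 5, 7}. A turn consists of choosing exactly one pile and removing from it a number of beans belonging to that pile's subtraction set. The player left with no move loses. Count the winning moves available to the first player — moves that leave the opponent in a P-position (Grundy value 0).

1

Pile A, S = {1, 2, 3, 4}:
G(0) = 0
G(1) = mex{0} = 1
G(2) = mex{1,0} = 2
G(3) = mex{2,1,0} = 3
G(4) = mex{3,2,1,0} = 4
G(5) = mex{4,3,2,1} = 0
G(6) = mex{0,4,3,2} = 1
G(7) = mex{1,0,4,3} = 2
G(8) = mex{2,1,0,4} = 3
G(9) = mex{3,2,1,0} = 4
G(10) = mex{4,3,2,1} = 0
G(11) = mex{0,4,3,2} = 1
G(12) = mex{1,0,4,3} = 2
G(13) = mex{2,1,0,4} = 3
G(14) = mex{3,2,1,0} = 4
G_A(14) = 4.
Pile B, S = {1, 3, 4, 5, 7}:
n :  0  1  2  3  4  5  6  7  8  9 10 11
G :  0  1  0  1  2  3  2  3  0  1  0  1
G_B(11) = 1.
Combined Grundy value = 4 ⊕ 1 = 5.
A winning move leaves total XOR = 0, i.e. changes one component's Grundy value g to g ⊕ X where X is the current total.
Pile A: need g' = 4⊕5 = 1. Options: 14−1→G=3, 14−2→G=2, 14−3→G=1, 14−4→G=0. Hits: 1.
Pile B: need g' = 1⊕5 = 4. Options: 11−1→G=0, 11−3→G=0, 11−4→G=3, 11−5→G=2, 11−7→G=2. Hits: 0.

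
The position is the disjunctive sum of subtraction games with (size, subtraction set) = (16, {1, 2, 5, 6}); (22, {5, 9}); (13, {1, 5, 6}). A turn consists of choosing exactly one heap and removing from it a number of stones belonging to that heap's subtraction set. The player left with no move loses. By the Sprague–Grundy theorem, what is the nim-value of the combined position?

3

Heap A, S = {1, 2, 5, 6}:
n :  0  1  2  3  4  5  6  7  8  9 10 11 12 13 14 15 16
G :  0  1  2  0  1  2  3  0  1  2  0  1  2  3  0  1  2
G_A(16) = 2.
Heap B, S = {5, 9}:
G(0) = 0
G(1) = mex{} = 0
G(2) = mex{} = 0
G(3) = mex{} = 0
G(4) = mex{} = 0
G(5) = mex{0} = 1
G(6) = mex{0} = 1
G(7) = mex{0} = 1
G(8) = mex{0} = 1
G(9) = mex{0,0} = 1
G(10) = mex{1,0} = 2
G(11) = mex{1,0} = 2
G(12) = mex{1,0} = 2
G(13) = mex{1,0} = 2
G(14) = mex{1,1} = 0
G(15) = mex{2,1} = 0
G(16) = mex{2,1} = 0
G(17) = mex{2,1} = 0
G(18) = mex{2,1} = 0
G(19) = mex{0,2} = 1
G(20) = mex{0,2} = 1
G(21) = mex{0,2} = 1
G(22) = mex{0,2} = 1
G_B(22) = 1.
Heap C, S = {1, 5, 6}:
n :  0  1  2  3  4  5  6  7  8  9 10 11 12 13
G :  0  1  0  1  0  1  2  3  2  3  2  0  1  0
G_C(13) = 0.
Combined Grundy value = 2 ⊕ 1 ⊕ 0 = 3.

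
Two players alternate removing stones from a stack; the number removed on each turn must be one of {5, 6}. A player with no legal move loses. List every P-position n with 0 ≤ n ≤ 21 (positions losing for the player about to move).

0, 1, 2, 3, 4, 11, 12, 13, 14, 15

n :  0  1  2  3  4  5  6  7  8  9 10 11 12 13 14 15 16 17 18 19 20 21
G :  0  0  0  0  0  1  1  1  1  1  2  0  0  0  0  0  1  1  1  1  1  2
P-positions are exactly the n with G(n) = 0.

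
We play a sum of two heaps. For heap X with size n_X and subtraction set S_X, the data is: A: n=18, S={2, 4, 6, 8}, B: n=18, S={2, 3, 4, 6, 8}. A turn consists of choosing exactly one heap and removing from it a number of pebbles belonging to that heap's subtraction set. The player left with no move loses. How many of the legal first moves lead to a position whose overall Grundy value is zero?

Heap A, S = {2, 4, 6, 8}:
n :  0  1  2  3  4  5  6  7  8  9 10 11 12 13 14 15 16 17 18
G :  0  0  1  1  2  2  3  3  4  4  0  0  1  1  2  2  3  3  4
G_A(18) = 4.
Heap B, S = {2, 3, 4, 6, 8}:
n :  0  1  2  3  4  5  6  7  8  9 10 11 12 13 14 15 16 17 18
G :  0  0  1  1  2  2  3  3  4  4  0  0  1  1  2  2  3  3  4
G_B(18) = 4.
Combined Grundy value = 4 ⊕ 4 = 0.
A winning move leaves total XOR = 0, i.e. changes one component's Grundy value g to g ⊕ X where X is the current total.
Heap A: target g' = 4⊕0 = 4, but every legal move changes the Grundy value (mex property), so 0 moves.
Heap B: target g' = 4⊕0 = 4, but every legal move changes the Grundy value (mex property), so 0 moves.

0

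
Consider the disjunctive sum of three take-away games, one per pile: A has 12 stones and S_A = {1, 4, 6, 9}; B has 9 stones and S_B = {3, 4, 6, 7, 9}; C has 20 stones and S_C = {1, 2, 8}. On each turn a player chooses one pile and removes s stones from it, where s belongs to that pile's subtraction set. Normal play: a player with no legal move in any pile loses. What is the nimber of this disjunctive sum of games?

1

Pile A, S = {1, 4, 6, 9}:
G(0) = 0
G(1) = mex{0} = 1
G(2) = mex{1} = 0
G(3) = mex{0} = 1
G(4) = mex{1,0} = 2
G(5) = mex{2,1} = 0
G(6) = mex{0,0,0} = 1
G(7) = mex{1,1,1} = 0
G(8) = mex{0,2,0} = 1
G(9) = mex{1,0,1,0} = 2
G(10) = mex{2,1,2,1} = 0
G(11) = mex{0,0,0,0} = 1
G(12) = mex{1,1,1,1} = 0
G_A(12) = 0.
Pile B, S = {3, 4, 6, 7, 9}:
G(0) = 0
G(1) = mex{} = 0
G(2) = mex{} = 0
G(3) = mex{0} = 1
G(4) = mex{0,0} = 1
G(5) = mex{0,0} = 1
G(6) = mex{1,0,0} = 2
G(7) = mex{1,1,0,0} = 2
G(8) = mex{1,1,0,0} = 2
G(9) = mex{2,1,1,0,0} = 3
G_B(9) = 3.
Pile C, S = {1, 2, 8}:
n :  0  1  2  3  4  5  6  7  8  9 10 11 12 13 14 15 16 17 18 19 20
G :  0  1  2  0  1  2  0  1  2  0  1  2  0  1  2  0  1  2  0  1  2
G_C(20) = 2.
Combined Grundy value = 0 ⊕ 3 ⊕ 2 = 1.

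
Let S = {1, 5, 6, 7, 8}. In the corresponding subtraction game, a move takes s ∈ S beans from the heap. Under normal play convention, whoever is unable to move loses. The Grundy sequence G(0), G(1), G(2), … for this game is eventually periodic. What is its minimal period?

n :  0  1  2  3  4  5  6  7  8  9 10 11 12 13 14 15 16 17 18 19 20 21 22 23 24 25 26 27
G :  0  1  0  1  0  1  2  3  2  3  2  3  4  0  1  0  1  0  1  2  3  2  3  2  3  4  0  1
G(n+13) = G(n) holds for n = 0,…,7 (a full window of length max(S) = 8), so the sequence is purely periodic with period 13.

13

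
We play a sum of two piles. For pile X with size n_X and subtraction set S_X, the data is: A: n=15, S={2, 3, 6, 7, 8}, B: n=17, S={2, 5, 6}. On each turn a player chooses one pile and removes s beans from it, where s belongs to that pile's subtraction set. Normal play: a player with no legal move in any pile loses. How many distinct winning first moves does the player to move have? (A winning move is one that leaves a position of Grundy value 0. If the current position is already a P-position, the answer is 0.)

5

Pile A, S = {2, 3, 6, 7, 8}:
n :  0  1  2  3  4  5  6  7  8  9 10 11 12 13 14 15
G :  0  0  1  1  2  0  3  1  2  2  0  3  1  2  0  0
G_A(15) = 0.
Pile B, S = {2, 5, 6}:
n :  0  1  2  3  4  5  6  7  8  9 10 11 12 13 14 15 16 17
G :  0  0  1  1  0  2  1  3  0  2  1  0  0  1  1  0  2  1
G_B(17) = 1.
Combined Grundy value = 0 ⊕ 1 = 1.
A winning move leaves total XOR = 0, i.e. changes one component's Grundy value g to g ⊕ X where X is the current total.
Pile A: need g' = 0⊕1 = 1. Options: 15−2→G=2, 15−3→G=1, 15−6→G=2, 15−7→G=2, 15−8→G=1. Hits: 2.
Pile B: need g' = 1⊕1 = 0. Options: 17−2→G=0, 17−5→G=0, 17−6→G=0. Hits: 3.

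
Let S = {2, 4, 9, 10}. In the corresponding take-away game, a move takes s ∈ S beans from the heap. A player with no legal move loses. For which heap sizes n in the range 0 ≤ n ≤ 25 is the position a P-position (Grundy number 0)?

0, 1, 6, 7, 12, 13, 18, 19, 24, 25

n :  0  1  2  3  4  5  6  7  8  9 10 11 12 13 14 15 16 17 18 19 20 21 22 23 24 25
G :  0  0  1  1  2  2  0  0  1  1  2  2  0  0  1  1  2  2  0  0  1  1  2  2  0  0
P-positions are exactly the n with G(n) = 0.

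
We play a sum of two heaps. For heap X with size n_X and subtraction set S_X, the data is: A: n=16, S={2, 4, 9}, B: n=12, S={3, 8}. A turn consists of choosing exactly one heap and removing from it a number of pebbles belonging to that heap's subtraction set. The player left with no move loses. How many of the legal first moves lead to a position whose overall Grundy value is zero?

2

Heap A, S = {2, 4, 9}:
n :  0  1  2  3  4  5  6  7  8  9 10 11 12 13 14 15 16
G :  0  0  1  1  2  2  0  0  1  1  2  2  0  0  1  1  2
G_A(16) = 2.
Heap B, S = {3, 8}:
n :  0  1  2  3  4  5  6  7  8  9 10 11 12
G :  0  0  0  1  1  1  0  0  2  1  1  0  0
G_B(12) = 0.
Combined Grundy value = 2 ⊕ 0 = 2.
A winning move leaves total XOR = 0, i.e. changes one component's Grundy value g to g ⊕ X where X is the current total.
Heap A: need g' = 2⊕2 = 0. Options: 16−2→G=1, 16−4→G=0, 16−9→G=0. Hits: 2.
Heap B: need g' = 0⊕2 = 2. Options: 12−3→G=1, 12−8→G=1. Hits: 0.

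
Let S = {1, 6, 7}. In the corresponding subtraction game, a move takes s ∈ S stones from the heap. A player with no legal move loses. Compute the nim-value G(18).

n :  0  1  2  3  4  5  6  7  8  9 10 11 12 13 14 15 16 17 18
G :  0  1  0  1  0  1  2  3  2  3  2  3  0  1  0  1  0  1  2

2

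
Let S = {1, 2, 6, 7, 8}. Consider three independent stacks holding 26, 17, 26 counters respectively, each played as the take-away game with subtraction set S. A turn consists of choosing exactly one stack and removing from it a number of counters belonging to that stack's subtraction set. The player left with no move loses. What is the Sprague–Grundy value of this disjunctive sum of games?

2

All stacks use S = {1, 2, 6, 7, 8}:
n :  0  1  2  3  4  5  6  7  8  9 10 11 12 13 14 15 16 17 18 19 20 21 22 23 24 25 26
G :  0  1  2  0  1  2  3  4  5  3  4  5  0  1  2  0  1  2  3  4  5  3  4  5  0  1  2
Stack A: G(26) = 2.
Stack B: G(17) = 2.
Stack C: G(26) = 2.
Combined Grundy value = 2 ⊕ 2 ⊕ 2 = 2.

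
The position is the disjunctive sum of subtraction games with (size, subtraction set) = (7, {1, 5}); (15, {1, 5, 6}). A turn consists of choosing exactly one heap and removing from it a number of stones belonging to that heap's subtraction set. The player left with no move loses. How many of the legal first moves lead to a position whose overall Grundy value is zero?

3

Heap A, S = {1, 5}:
G(0) = 0
G(1) = mex{0} = 1
G(2) = mex{1} = 0
G(3) = mex{0} = 1
G(4) = mex{1} = 0
G(5) = mex{0,0} = 1
G(6) = mex{1,1} = 0
G(7) = mex{0,0} = 1
G_A(7) = 1.
Heap B, S = {1, 5, 6}:
G(0) = 0
G(1) = mex{0} = 1
G(2) = mex{1} = 0
G(3) = mex{0} = 1
G(4) = mex{1} = 0
G(5) = mex{0,0} = 1
G(6) = mex{1,1,0} = 2
G(7) = mex{2,0,1} = 3
G(8) = mex{3,1,0} = 2
G(9) = mex{2,0,1} = 3
G(10) = mex{3,1,0} = 2
G(11) = mex{2,2,1} = 0
G(12) = mex{0,3,2} = 1
G(13) = mex{1,2,3} = 0
G(14) = mex{0,3,2} = 1
G(15) = mex{1,2,3} = 0
G_B(15) = 0.
Combined Grundy value = 1 ⊕ 0 = 1.
A winning move leaves total XOR = 0, i.e. changes one component's Grundy value g to g ⊕ X where X is the current total.
Heap A: need g' = 1⊕1 = 0. Options: 7−1→G=0, 7−5→G=0. Hits: 2.
Heap B: need g' = 0⊕1 = 1. Options: 15−1→G=1, 15−5→G=2, 15−6→G=3. Hits: 1.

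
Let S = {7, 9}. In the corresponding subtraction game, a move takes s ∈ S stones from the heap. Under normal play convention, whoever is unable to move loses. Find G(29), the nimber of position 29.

n :  0  1  2  3  4  5  6  7  8  9 10 11 12 13 14 15 16 17 18 19 20 21 22 23 24 25 26 27 28 29
G :  0  0  0  0  0  0  0  1  1  1  1  1  1  1  2  2  0  0  0  0  0  0  0  1  1  1  1  1  1  1

1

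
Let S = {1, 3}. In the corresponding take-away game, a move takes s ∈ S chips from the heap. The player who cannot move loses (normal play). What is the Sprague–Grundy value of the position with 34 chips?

0

G(0) = 0
G(1) = mex{0} = 1
G(2) = mex{1} = 0
G(3) = mex{0,0} = 1
G(4) = mex{1,1} = 0
G(5) = mex{0,0} = 1
G(6) = mex{1,1} = 0
G(7) = mex{0,0} = 1
G(8) = mex{1,1} = 0
G(9) = mex{0,0} = 1
G(10) = mex{1,1} = 0
G(11) = mex{0,0} = 1
G(12) = mex{1,1} = 0
G(13) = mex{0,0} = 1
G(14) = mex{1,1} = 0
G(15) = mex{0,0} = 1
G(16) = mex{1,1} = 0
G(17) = mex{0,0} = 1
G(18) = mex{1,1} = 0
G(19) = mex{0,0} = 1
G(20) = mex{1,1} = 0
G(21) = mex{0,0} = 1
G(22) = mex{1,1} = 0
G(23) = mex{0,0} = 1
G(24) = mex{1,1} = 0
G(25) = mex{0,0} = 1
G(26) = mex{1,1} = 0
G(27) = mex{0,0} = 1
G(28) = mex{1,1} = 0
G(29) = mex{0,0} = 1
G(30) = mex{1,1} = 0
G(31) = mex{0,0} = 1
G(32) = mex{1,1} = 0
G(33) = mex{0,0} = 1
G(34) = mex{1,1} = 0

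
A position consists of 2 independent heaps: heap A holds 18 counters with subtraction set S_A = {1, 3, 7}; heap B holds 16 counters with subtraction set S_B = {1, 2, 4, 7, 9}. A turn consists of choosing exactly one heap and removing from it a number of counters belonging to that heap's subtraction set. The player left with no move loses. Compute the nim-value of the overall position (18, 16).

2

Heap A, S = {1, 3, 7}:
n :  0  1  2  3  4  5  6  7  8  9 10 11 12 13 14 15 16 17 18
G :  0  1  0  1  0  1  0  1  0  1  0  1  0  1  0  1  0  1  0
G_A(18) = 0.
Heap B, S = {1, 2, 4, 7, 9}:
G(0) = 0
G(1) = mex{0} = 1
G(2) = mex{1,0} = 2
G(3) = mex{2,1} = 0
G(4) = mex{0,2,0} = 1
G(5) = mex{1,0,1} = 2
G(6) = mex{2,1,2} = 0
G(7) = mex{0,2,0,0} = 1
G(8) = mex{1,0,1,1} = 2
G(9) = mex{2,1,2,2,0} = 3
G(10) = mex{3,2,0,0,1} = 4
G(11) = mex{4,3,1,1,2} = 0
G(12) = mex{0,4,2,2,0} = 1
G(13) = mex{1,0,3,0,1} = 2
G(14) = mex{2,1,4,1,2} = 0
G(15) = mex{0,2,0,2,0} = 1
G(16) = mex{1,0,1,3,1} = 2
G_B(16) = 2.
Combined Grundy value = 0 ⊕ 2 = 2.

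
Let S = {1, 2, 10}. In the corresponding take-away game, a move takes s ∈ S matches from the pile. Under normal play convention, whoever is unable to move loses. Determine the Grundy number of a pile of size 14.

G(0) = 0
G(1) = mex{0} = 1
G(2) = mex{1,0} = 2
G(3) = mex{2,1} = 0
G(4) = mex{0,2} = 1
G(5) = mex{1,0} = 2
G(6) = mex{2,1} = 0
G(7) = mex{0,2} = 1
G(8) = mex{1,0} = 2
G(9) = mex{2,1} = 0
G(10) = mex{0,2,0} = 1
G(11) = mex{1,0,1} = 2
G(12) = mex{2,1,2} = 0
G(13) = mex{0,2,0} = 1
G(14) = mex{1,0,1} = 2

2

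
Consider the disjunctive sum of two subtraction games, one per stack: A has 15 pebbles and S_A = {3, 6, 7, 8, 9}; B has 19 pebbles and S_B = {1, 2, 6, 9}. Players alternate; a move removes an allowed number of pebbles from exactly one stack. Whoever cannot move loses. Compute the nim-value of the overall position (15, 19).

3

Stack A, S = {3, 6, 7, 8, 9}:
n :  0  1  2  3  4  5  6  7  8  9 10 11 12 13 14 15
G :  0  0  0  1  1  1  2  2  2  3  3  3  0  0  0  1
G_A(15) = 1.
Stack B, S = {1, 2, 6, 9}:
n :  0  1  2  3  4  5  6  7  8  9 10 11 12 13 14 15 16 17 18 19
G :  0  1  2  0  1  2  3  0  1  2  0  1  2  3  0  1  2  0  1  2
G_B(19) = 2.
Combined Grundy value = 1 ⊕ 2 = 3.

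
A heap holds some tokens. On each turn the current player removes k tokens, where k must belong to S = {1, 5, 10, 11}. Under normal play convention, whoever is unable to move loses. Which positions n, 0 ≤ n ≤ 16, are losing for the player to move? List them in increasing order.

0, 2, 4, 6, 8

G(0) = 0
G(1) = mex{0} = 1
G(2) = mex{1} = 0
G(3) = mex{0} = 1
G(4) = mex{1} = 0
G(5) = mex{0,0} = 1
G(6) = mex{1,1} = 0
G(7) = mex{0,0} = 1
G(8) = mex{1,1} = 0
G(9) = mex{0,0} = 1
G(10) = mex{1,1,0} = 2
G(11) = mex{2,0,1,0} = 3
G(12) = mex{3,1,0,1} = 2
G(13) = mex{2,0,1,0} = 3
G(14) = mex{3,1,0,1} = 2
G(15) = mex{2,2,1,0} = 3
G(16) = mex{3,3,0,1} = 2
P-positions are exactly the n with G(n) = 0.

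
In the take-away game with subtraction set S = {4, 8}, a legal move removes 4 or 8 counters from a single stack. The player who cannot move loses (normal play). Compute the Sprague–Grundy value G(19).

1

n :  0  1  2  3  4  5  6  7  8  9 10 11 12 13 14 15 16 17 18 19
G :  0  0  0  0  1  1  1  1  2  2  2  2  0  0  0  0  1  1  1  1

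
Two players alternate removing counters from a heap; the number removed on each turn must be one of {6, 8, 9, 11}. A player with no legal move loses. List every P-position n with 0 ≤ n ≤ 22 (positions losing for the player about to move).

G(0) = 0
G(1) = mex{} = 0
G(2) = mex{} = 0
G(3) = mex{} = 0
G(4) = mex{} = 0
G(5) = mex{} = 0
G(6) = mex{0} = 1
G(7) = mex{0} = 1
G(8) = mex{0,0} = 1
G(9) = mex{0,0,0} = 1
G(10) = mex{0,0,0} = 1
G(11) = mex{0,0,0,0} = 1
G(12) = mex{1,0,0,0} = 2
G(13) = mex{1,0,0,0} = 2
G(14) = mex{1,1,0,0} = 2
G(15) = mex{1,1,1,0} = 2
G(16) = mex{1,1,1,0} = 2
G(17) = mex{1,1,1,1} = 0
G(18) = mex{2,1,1,1} = 0
G(19) = mex{2,1,1,1} = 0
G(20) = mex{2,2,1,1} = 0
G(21) = mex{2,2,2,1} = 0
G(22) = mex{2,2,2,1} = 0
P-positions are exactly the n with G(n) = 0.

0, 1, 2, 3, 4, 5, 17, 18, 19, 20, 21, 22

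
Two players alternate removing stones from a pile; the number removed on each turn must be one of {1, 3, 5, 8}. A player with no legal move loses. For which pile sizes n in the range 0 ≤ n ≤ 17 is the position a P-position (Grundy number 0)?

n :  0  1  2  3  4  5  6  7  8  9 10 11 12 13 14 15 16 17
G :  0  1  0  1  0  1  0  1  2  3  2  3  2  0  1  0  1  0
P-positions are exactly the n with G(n) = 0.

0, 2, 4, 6, 13, 15, 17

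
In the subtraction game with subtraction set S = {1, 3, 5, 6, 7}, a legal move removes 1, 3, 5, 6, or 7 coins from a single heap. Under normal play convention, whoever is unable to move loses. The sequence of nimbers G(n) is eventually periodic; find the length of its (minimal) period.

12

G(0) = 0
G(1) = mex{0} = 1
G(2) = mex{1} = 0
G(3) = mex{0,0} = 1
G(4) = mex{1,1} = 0
G(5) = mex{0,0,0} = 1
G(6) = mex{1,1,1,0} = 2
G(7) = mex{2,0,0,1,0} = 3
G(8) = mex{3,1,1,0,1} = 2
G(9) = mex{2,2,0,1,0} = 3
G(10) = mex{3,3,1,0,1} = 2
G(11) = mex{2,2,2,1,0} = 3
G(12) = mex{3,3,3,2,1} = 0
G(13) = mex{0,2,2,3,2} = 1
G(14) = mex{1,3,3,2,3} = 0
G(15) = mex{0,0,2,3,2} = 1
G(16) = mex{1,1,3,2,3} = 0
G(17) = mex{0,0,0,3,2} = 1
G(18) = mex{1,1,1,0,3} = 2
G(19) = mex{2,0,0,1,0} = 3
G(20) = mex{3,1,1,0,1} = 2
G(21) = mex{2,2,0,1,0} = 3
G(22) = mex{3,3,1,0,1} = 2
G(23) = mex{2,2,2,1,0} = 3
G(24) = mex{3,3,3,2,1} = 0
G(25) = mex{0,2,2,3,2} = 1
G(n+12) = G(n) holds for n = 0,…,6 (a full window of length max(S) = 7), so the sequence is purely periodic with period 12.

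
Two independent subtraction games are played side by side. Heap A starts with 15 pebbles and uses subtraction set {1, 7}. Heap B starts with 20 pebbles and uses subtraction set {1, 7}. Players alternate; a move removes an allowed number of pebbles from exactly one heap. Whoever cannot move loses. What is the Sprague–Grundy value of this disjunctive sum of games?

Heap A, S = {1, 7}:
n :  0  1  2  3  4  5  6  7  8  9 10 11 12 13 14 15
G :  0  1  0  1  0  1  0  1  0  1  0  1  0  1  0  1
G_A(15) = 1.
Heap B, S = {1, 7}:
G(0) = 0
G(1) = mex{0} = 1
G(2) = mex{1} = 0
G(3) = mex{0} = 1
G(4) = mex{1} = 0
G(5) = mex{0} = 1
G(6) = mex{1} = 0
G(7) = mex{0,0} = 1
G(8) = mex{1,1} = 0
G(9) = mex{0,0} = 1
G(10) = mex{1,1} = 0
G(11) = mex{0,0} = 1
G(12) = mex{1,1} = 0
G(13) = mex{0,0} = 1
G(14) = mex{1,1} = 0
G(15) = mex{0,0} = 1
G(16) = mex{1,1} = 0
G(17) = mex{0,0} = 1
G(18) = mex{1,1} = 0
G(19) = mex{0,0} = 1
G(20) = mex{1,1} = 0
G_B(20) = 0.
Combined Grundy value = 1 ⊕ 0 = 1.

1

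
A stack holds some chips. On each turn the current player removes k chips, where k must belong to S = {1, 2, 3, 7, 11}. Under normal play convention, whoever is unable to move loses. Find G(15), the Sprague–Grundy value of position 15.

3

G(0) = 0
G(1) = mex{0} = 1
G(2) = mex{1,0} = 2
G(3) = mex{2,1,0} = 3
G(4) = mex{3,2,1} = 0
G(5) = mex{0,3,2} = 1
G(6) = mex{1,0,3} = 2
G(7) = mex{2,1,0,0} = 3
G(8) = mex{3,2,1,1} = 0
G(9) = mex{0,3,2,2} = 1
G(10) = mex{1,0,3,3} = 2
G(11) = mex{2,1,0,0,0} = 3
G(12) = mex{3,2,1,1,1} = 0
G(13) = mex{0,3,2,2,2} = 1
G(14) = mex{1,0,3,3,3} = 2
G(15) = mex{2,1,0,0,0} = 3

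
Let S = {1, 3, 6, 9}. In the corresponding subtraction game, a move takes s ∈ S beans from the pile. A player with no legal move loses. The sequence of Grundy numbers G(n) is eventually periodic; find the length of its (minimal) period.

G(0) = 0
G(1) = mex{0} = 1
G(2) = mex{1} = 0
G(3) = mex{0,0} = 1
G(4) = mex{1,1} = 0
G(5) = mex{0,0} = 1
G(6) = mex{1,1,0} = 2
G(7) = mex{2,0,1} = 3
G(8) = mex{3,1,0} = 2
G(9) = mex{2,2,1,0} = 3
G(10) = mex{3,3,0,1} = 2
G(11) = mex{2,2,1,0} = 3
G(12) = mex{3,3,2,1} = 0
G(13) = mex{0,2,3,0} = 1
G(14) = mex{1,3,2,1} = 0
G(15) = mex{0,0,3,2} = 1
G(16) = mex{1,1,2,3} = 0
G(17) = mex{0,0,3,2} = 1
G(18) = mex{1,1,0,3} = 2
G(19) = mex{2,0,1,2} = 3
G(20) = mex{3,1,0,3} = 2
G(21) = mex{2,2,1,0} = 3
G(22) = mex{3,3,0,1} = 2
G(23) = mex{2,2,1,0} = 3
G(24) = mex{3,3,2,1} = 0
G(25) = mex{0,2,3,0} = 1
G(n+12) = G(n) holds for n = 0,…,8 (a full window of length max(S) = 9), so the sequence is purely periodic with period 12.

12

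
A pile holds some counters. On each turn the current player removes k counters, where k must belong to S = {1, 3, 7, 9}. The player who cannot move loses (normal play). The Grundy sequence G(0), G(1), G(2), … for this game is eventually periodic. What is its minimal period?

2

G(0) = 0
G(1) = mex{0} = 1
G(2) = mex{1} = 0
G(3) = mex{0,0} = 1
G(4) = mex{1,1} = 0
G(5) = mex{0,0} = 1
G(6) = mex{1,1} = 0
G(7) = mex{0,0,0} = 1
G(8) = mex{1,1,1} = 0
G(9) = mex{0,0,0,0} = 1
G(10) = mex{1,1,1,1} = 0
G(11) = mex{0,0,0,0} = 1
G(12) = mex{1,1,1,1} = 0
G(13) = mex{0,0,0,0} = 1
G(14) = mex{1,1,1,1} = 0
G(n+2) = G(n) holds for n = 0,…,8 (a full window of length max(S) = 9), so the sequence is purely periodic with period 2.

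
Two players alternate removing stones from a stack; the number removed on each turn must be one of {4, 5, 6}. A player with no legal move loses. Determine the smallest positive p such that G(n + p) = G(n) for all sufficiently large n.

10

n :  0  1  2  3  4  5  6  7  8  9 10 11 12 13 14 15 16 17 18 19 20 21
G :  0  0  0  0  1  1  1  1  2  2  0  0  0  0  1  1  1  1  2  2  0  0
G(n+10) = G(n) holds for n = 0,…,5 (a full window of length max(S) = 6), so the sequence is purely periodic with period 10.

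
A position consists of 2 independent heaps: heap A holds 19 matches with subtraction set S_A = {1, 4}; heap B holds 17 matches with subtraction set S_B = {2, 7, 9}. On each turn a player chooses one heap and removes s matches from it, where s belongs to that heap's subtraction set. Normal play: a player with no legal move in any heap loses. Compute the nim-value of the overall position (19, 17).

Heap A, S = {1, 4}:
n :  0  1  2  3  4  5  6  7  8  9 10 11 12 13 14 15 16 17 18 19
G :  0  1  0  1  2  0  1  0  1  2  0  1  0  1  2  0  1  0  1  2
G_A(19) = 2.
Heap B, S = {2, 7, 9}:
n :  0  1  2  3  4  5  6  7  8  9 10 11 12 13 14 15 16 17
G :  0  0  1  1  0  0  1  1  2  2  3  3  2  2  3  0  0  1
G_B(17) = 1.
Combined Grundy value = 2 ⊕ 1 = 3.

3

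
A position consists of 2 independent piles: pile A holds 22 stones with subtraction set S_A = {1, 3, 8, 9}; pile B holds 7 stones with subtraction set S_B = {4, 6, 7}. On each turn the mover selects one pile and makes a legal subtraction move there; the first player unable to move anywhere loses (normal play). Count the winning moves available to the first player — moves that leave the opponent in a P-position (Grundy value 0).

Pile A, S = {1, 3, 8, 9}:
G(0) = 0
G(1) = mex{0} = 1
G(2) = mex{1} = 0
G(3) = mex{0,0} = 1
G(4) = mex{1,1} = 0
G(5) = mex{0,0} = 1
G(6) = mex{1,1} = 0
G(7) = mex{0,0} = 1
G(8) = mex{1,1,0} = 2
G(9) = mex{2,0,1,0} = 3
G(10) = mex{3,1,0,1} = 2
G(11) = mex{2,2,1,0} = 3
G(12) = mex{3,3,0,1} = 2
G(13) = mex{2,2,1,0} = 3
G(14) = mex{3,3,0,1} = 2
G(15) = mex{2,2,1,0} = 3
G(16) = mex{3,3,2,1} = 0
G(17) = mex{0,2,3,2} = 1
G(18) = mex{1,3,2,3} = 0
G(19) = mex{0,0,3,2} = 1
G(20) = mex{1,1,2,3} = 0
G(21) = mex{0,0,3,2} = 1
G(22) = mex{1,1,2,3} = 0
G_A(22) = 0.
Pile B, S = {4, 6, 7}:
G(0) = 0
G(1) = mex{} = 0
G(2) = mex{} = 0
G(3) = mex{} = 0
G(4) = mex{0} = 1
G(5) = mex{0} = 1
G(6) = mex{0,0} = 1
G(7) = mex{0,0,0} = 1
G_B(7) = 1.
Combined Grundy value = 0 ⊕ 1 = 1.
A winning move leaves total XOR = 0, i.e. changes one component's Grundy value g to g ⊕ X where X is the current total.
Pile A: need g' = 0⊕1 = 1. Options: 22−1→G=1, 22−3→G=1, 22−8→G=2, 22−9→G=3. Hits: 2.
Pile B: need g' = 1⊕1 = 0. Options: 7−4→G=0, 7−6→G=0, 7−7→G=0. Hits: 3.

5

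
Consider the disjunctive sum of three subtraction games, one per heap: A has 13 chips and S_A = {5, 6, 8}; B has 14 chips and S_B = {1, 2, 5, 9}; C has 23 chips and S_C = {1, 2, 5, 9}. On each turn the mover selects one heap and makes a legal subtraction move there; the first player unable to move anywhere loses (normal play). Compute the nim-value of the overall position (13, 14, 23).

1

Heap A, S = {5, 6, 8}:
G(0) = 0
G(1) = mex{} = 0
G(2) = mex{} = 0
G(3) = mex{} = 0
G(4) = mex{} = 0
G(5) = mex{0} = 1
G(6) = mex{0,0} = 1
G(7) = mex{0,0} = 1
G(8) = mex{0,0,0} = 1
G(9) = mex{0,0,0} = 1
G(10) = mex{1,0,0} = 2
G(11) = mex{1,1,0} = 2
G(12) = mex{1,1,0} = 2
G(13) = mex{1,1,1} = 0
G_A(13) = 0.
Heap B, S = {1, 2, 5, 9}:
n :  0  1  2  3  4  5  6  7  8  9 10 11 12 13 14
G :  0  1  2  0  1  2  0  1  2  3  0  1  2  0  1
G_B(14) = 1.
Heap C, S = {1, 2, 5, 9}:
n :  0  1  2  3  4  5  6  7  8  9 10 11 12 13 14 15 16 17 18 19 20 21 22 23
G :  0  1  2  0  1  2  0  1  2  3  0  1  2  0  1  2  0  1  2  3  0  1  2  0
G_C(23) = 0.
Combined Grundy value = 0 ⊕ 1 ⊕ 0 = 1.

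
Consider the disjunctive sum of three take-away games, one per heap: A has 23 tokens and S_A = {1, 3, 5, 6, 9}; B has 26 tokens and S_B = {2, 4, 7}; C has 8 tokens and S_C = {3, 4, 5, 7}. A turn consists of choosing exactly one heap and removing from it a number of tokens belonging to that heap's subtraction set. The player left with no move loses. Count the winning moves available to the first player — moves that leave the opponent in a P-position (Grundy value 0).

0

Heap A, S = {1, 3, 5, 6, 9}:
n :  0  1  2  3  4  5  6  7  8  9 10 11 12 13 14 15 16 17 18 19 20 21 22 23
G :  0  1  0  1  0  1  2  3  2  3  2  3  0  1  0  1  0  1  2  3  2  3  2  3
G_A(23) = 3.
Heap B, S = {2, 4, 7}:
G(0) = 0
G(1) = mex{} = 0
G(2) = mex{0} = 1
G(3) = mex{0} = 1
G(4) = mex{1,0} = 2
G(5) = mex{1,0} = 2
G(6) = mex{2,1} = 0
G(7) = mex{2,1,0} = 3
G(8) = mex{0,2,0} = 1
G(9) = mex{3,2,1} = 0
G(10) = mex{1,0,1} = 2
G(11) = mex{0,3,2} = 1
G(12) = mex{2,1,2} = 0
G(13) = mex{1,0,0} = 2
G(14) = mex{0,2,3} = 1
G(15) = mex{2,1,1} = 0
G(16) = mex{1,0,0} = 2
G(17) = mex{0,2,2} = 1
G(18) = mex{2,1,1} = 0
G(19) = mex{1,0,0} = 2
G(20) = mex{0,2,2} = 1
G(21) = mex{2,1,1} = 0
G(22) = mex{1,0,0} = 2
G(23) = mex{0,2,2} = 1
G(24) = mex{2,1,1} = 0
G(25) = mex{1,0,0} = 2
G(26) = mex{0,2,2} = 1
G_B(26) = 1.
Heap C, S = {3, 4, 5, 7}:
n : 0 1 2 3 4 5 6 7 8
G : 0 0 0 1 1 1 2 2 2
G_C(8) = 2.
Combined Grundy value = 3 ⊕ 1 ⊕ 2 = 0.
A winning move leaves total XOR = 0, i.e. changes one component's Grundy value g to g ⊕ X where X is the current total.
Heap A: target g' = 3⊕0 = 3, but every legal move changes the Grundy value (mex property), so 0 moves.
Heap B: target g' = 1⊕0 = 1, but every legal move changes the Grundy value (mex property), so 0 moves.
Heap C: target g' = 2⊕0 = 2, but every legal move changes the Grundy value (mex property), so 0 moves.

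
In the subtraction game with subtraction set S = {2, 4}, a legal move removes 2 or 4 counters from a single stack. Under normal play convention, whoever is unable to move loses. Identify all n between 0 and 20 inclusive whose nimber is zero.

n :  0  1  2  3  4  5  6  7  8  9 10 11 12 13 14 15 16 17 18 19 20
G :  0  0  1  1  2  2  0  0  1  1  2  2  0  0  1  1  2  2  0  0  1
P-positions are exactly the n with G(n) = 0.

0, 1, 6, 7, 12, 13, 18, 19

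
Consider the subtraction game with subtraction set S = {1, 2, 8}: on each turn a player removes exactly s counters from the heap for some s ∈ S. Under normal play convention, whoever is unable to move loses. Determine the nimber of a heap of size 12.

0

n :  0  1  2  3  4  5  6  7  8  9 10 11 12
G :  0  1  2  0  1  2  0  1  2  0  1  2  0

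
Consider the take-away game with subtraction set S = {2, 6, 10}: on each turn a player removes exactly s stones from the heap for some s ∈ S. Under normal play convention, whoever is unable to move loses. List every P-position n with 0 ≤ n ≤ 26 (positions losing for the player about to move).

0, 1, 4, 5, 8, 9, 12, 13, 16, 17, 20, 21, 24, 25

n :  0  1  2  3  4  5  6  7  8  9 10 11 12 13 14 15 16 17 18 19 20 21 22 23 24 25 26
G :  0  0  1  1  0  0  1  1  0  0  1  1  0  0  1  1  0  0  1  1  0  0  1  1  0  0  1
P-positions are exactly the n with G(n) = 0.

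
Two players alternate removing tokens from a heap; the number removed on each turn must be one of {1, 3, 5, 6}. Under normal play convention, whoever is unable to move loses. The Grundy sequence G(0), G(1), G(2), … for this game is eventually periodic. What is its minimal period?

11

G(0) = 0
G(1) = mex{0} = 1
G(2) = mex{1} = 0
G(3) = mex{0,0} = 1
G(4) = mex{1,1} = 0
G(5) = mex{0,0,0} = 1
G(6) = mex{1,1,1,0} = 2
G(7) = mex{2,0,0,1} = 3
G(8) = mex{3,1,1,0} = 2
G(9) = mex{2,2,0,1} = 3
G(10) = mex{3,3,1,0} = 2
G(11) = mex{2,2,2,1} = 0
G(12) = mex{0,3,3,2} = 1
G(13) = mex{1,2,2,3} = 0
G(14) = mex{0,0,3,2} = 1
G(15) = mex{1,1,2,3} = 0
G(16) = mex{0,0,0,2} = 1
G(17) = mex{1,1,1,0} = 2
G(18) = mex{2,0,0,1} = 3
G(19) = mex{3,1,1,0} = 2
G(20) = mex{2,2,0,1} = 3
G(21) = mex{3,3,1,0} = 2
G(22) = mex{2,2,2,1} = 0
G(23) = mex{0,3,3,2} = 1
G(n+11) = G(n) holds for n = 0,…,5 (a full window of length max(S) = 6), so the sequence is purely periodic with period 11.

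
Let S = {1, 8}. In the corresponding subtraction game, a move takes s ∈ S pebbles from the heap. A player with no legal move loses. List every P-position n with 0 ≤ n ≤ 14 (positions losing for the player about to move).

G(0) = 0
G(1) = mex{0} = 1
G(2) = mex{1} = 0
G(3) = mex{0} = 1
G(4) = mex{1} = 0
G(5) = mex{0} = 1
G(6) = mex{1} = 0
G(7) = mex{0} = 1
G(8) = mex{1,0} = 2
G(9) = mex{2,1} = 0
G(10) = mex{0,0} = 1
G(11) = mex{1,1} = 0
G(12) = mex{0,0} = 1
G(13) = mex{1,1} = 0
G(14) = mex{0,0} = 1
P-positions are exactly the n with G(n) = 0.

0, 2, 4, 6, 9, 11, 13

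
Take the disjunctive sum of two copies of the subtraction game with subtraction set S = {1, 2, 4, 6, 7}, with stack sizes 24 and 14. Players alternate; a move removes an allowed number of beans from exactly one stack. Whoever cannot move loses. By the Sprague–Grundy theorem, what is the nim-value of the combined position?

3

All stacks use S = {1, 2, 4, 6, 7}:
G(0) = 0
G(1) = mex{0} = 1
G(2) = mex{1,0} = 2
G(3) = mex{2,1} = 0
G(4) = mex{0,2,0} = 1
G(5) = mex{1,0,1} = 2
G(6) = mex{2,1,2,0} = 3
G(7) = mex{3,2,0,1,0} = 4
G(8) = mex{4,3,1,2,1} = 0
G(9) = mex{0,4,2,0,2} = 1
G(10) = mex{1,0,3,1,0} = 2
G(11) = mex{2,1,4,2,1} = 0
G(12) = mex{0,2,0,3,2} = 1
G(13) = mex{1,0,1,4,3} = 2
G(14) = mex{2,1,2,0,4} = 3
G(15) = mex{3,2,0,1,0} = 4
G(16) = mex{4,3,1,2,1} = 0
G(17) = mex{0,4,2,0,2} = 1
G(18) = mex{1,0,3,1,0} = 2
G(19) = mex{2,1,4,2,1} = 0
G(20) = mex{0,2,0,3,2} = 1
G(21) = mex{1,0,1,4,3} = 2
G(22) = mex{2,1,2,0,4} = 3
G(23) = mex{3,2,0,1,0} = 4
G(24) = mex{4,3,1,2,1} = 0
Stack A: G(24) = 0.
Stack B: G(14) = 3.
Combined Grundy value = 0 ⊕ 3 = 3.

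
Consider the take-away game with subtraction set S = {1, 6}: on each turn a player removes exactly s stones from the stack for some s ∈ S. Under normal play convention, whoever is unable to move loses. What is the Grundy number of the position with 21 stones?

n :  0  1  2  3  4  5  6  7  8  9 10 11 12 13 14 15 16 17 18 19 20 21
G :  0  1  0  1  0  1  2  0  1  0  1  0  1  2  0  1  0  1  0  1  2  0

0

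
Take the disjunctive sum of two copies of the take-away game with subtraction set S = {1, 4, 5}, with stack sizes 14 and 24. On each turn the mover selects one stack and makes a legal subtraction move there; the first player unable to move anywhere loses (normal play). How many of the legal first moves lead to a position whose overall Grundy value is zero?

All stacks use S = {1, 4, 5}:
n :  0  1  2  3  4  5  6  7  8  9 10 11 12 13 14 15 16 17 18 19 20 21 22 23 24
G :  0  1  0  1  2  3  2  3  0  1  0  1  2  3  2  3  0  1  0  1  2  3  2  3  0
Stack A: G(14) = 2.
Stack B: G(24) = 0.
Combined Grundy value = 2 ⊕ 0 = 2.
A winning move leaves total XOR = 0, i.e. changes one component's Grundy value g to g ⊕ X where X is the current total.
Stack A: need g' = 2⊕2 = 0. Options: 14−1→G=3, 14−4→G=0, 14−5→G=1. Hits: 1.
Stack B: need g' = 0⊕2 = 2. Options: 24−1→G=3, 24−4→G=2, 24−5→G=1. Hits: 1.

2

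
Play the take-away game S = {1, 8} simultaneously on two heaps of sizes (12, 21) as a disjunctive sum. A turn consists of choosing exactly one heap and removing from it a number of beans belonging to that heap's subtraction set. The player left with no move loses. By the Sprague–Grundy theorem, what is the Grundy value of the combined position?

All heaps use S = {1, 8}:
n :  0  1  2  3  4  5  6  7  8  9 10 11 12 13 14 15 16 17 18 19 20 21
G :  0  1  0  1  0  1  0  1  2  0  1  0  1  0  1  0  1  2  0  1  0  1
Heap A: G(12) = 1.
Heap B: G(21) = 1.
Combined Grundy value = 1 ⊕ 1 = 0.

0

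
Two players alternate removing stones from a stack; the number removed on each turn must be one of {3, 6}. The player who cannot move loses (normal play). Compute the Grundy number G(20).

G(0) = 0
G(1) = mex{} = 0
G(2) = mex{} = 0
G(3) = mex{0} = 1
G(4) = mex{0} = 1
G(5) = mex{0} = 1
G(6) = mex{1,0} = 2
G(7) = mex{1,0} = 2
G(8) = mex{1,0} = 2
G(9) = mex{2,1} = 0
G(10) = mex{2,1} = 0
G(11) = mex{2,1} = 0
G(12) = mex{0,2} = 1
G(13) = mex{0,2} = 1
G(14) = mex{0,2} = 1
G(15) = mex{1,0} = 2
G(16) = mex{1,0} = 2
G(17) = mex{1,0} = 2
G(18) = mex{2,1} = 0
G(19) = mex{2,1} = 0
G(20) = mex{2,1} = 0

0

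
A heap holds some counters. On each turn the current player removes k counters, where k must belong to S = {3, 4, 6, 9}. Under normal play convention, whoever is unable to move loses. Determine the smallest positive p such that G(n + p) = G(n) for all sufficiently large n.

n :  0  1  2  3  4  5  6  7  8  9 10 11 12 13 14 15 16 17 18 19 20 21 22 23 24 25
G :  0  0  0  1  1  1  2  2  2  3  3  3  0  0  0  1  1  1  2  2  2  3  3  3  0  0
G(n+12) = G(n) holds for n = 0,…,8 (a full window of length max(S) = 9), so the sequence is purely periodic with period 12.

12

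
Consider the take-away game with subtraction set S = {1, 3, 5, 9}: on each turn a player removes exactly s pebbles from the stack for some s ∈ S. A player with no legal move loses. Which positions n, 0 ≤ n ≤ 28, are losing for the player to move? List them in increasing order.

0, 2, 4, 6, 8, 10, 12, 14, 16, 18, 20, 22, 24, 26, 28

G(0) = 0
G(1) = mex{0} = 1
G(2) = mex{1} = 0
G(3) = mex{0,0} = 1
G(4) = mex{1,1} = 0
G(5) = mex{0,0,0} = 1
G(6) = mex{1,1,1} = 0
G(7) = mex{0,0,0} = 1
G(8) = mex{1,1,1} = 0
G(9) = mex{0,0,0,0} = 1
G(10) = mex{1,1,1,1} = 0
G(11) = mex{0,0,0,0} = 1
G(12) = mex{1,1,1,1} = 0
G(13) = mex{0,0,0,0} = 1
G(14) = mex{1,1,1,1} = 0
G(15) = mex{0,0,0,0} = 1
G(16) = mex{1,1,1,1} = 0
G(17) = mex{0,0,0,0} = 1
G(18) = mex{1,1,1,1} = 0
G(19) = mex{0,0,0,0} = 1
G(20) = mex{1,1,1,1} = 0
G(21) = mex{0,0,0,0} = 1
G(22) = mex{1,1,1,1} = 0
G(23) = mex{0,0,0,0} = 1
G(24) = mex{1,1,1,1} = 0
G(25) = mex{0,0,0,0} = 1
G(26) = mex{1,1,1,1} = 0
G(27) = mex{0,0,0,0} = 1
G(28) = mex{1,1,1,1} = 0
P-positions are exactly the n with G(n) = 0.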